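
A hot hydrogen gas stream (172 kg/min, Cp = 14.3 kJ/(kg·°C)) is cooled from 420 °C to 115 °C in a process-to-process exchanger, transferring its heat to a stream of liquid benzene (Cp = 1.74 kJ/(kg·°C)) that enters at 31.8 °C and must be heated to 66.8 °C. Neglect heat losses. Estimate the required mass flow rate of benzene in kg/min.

ṁ_c = 12300 kg/min

Heat released by hot stream: Q = 172 × 14.3 × (420 − 115) = 750180 kJ/min
Energy balance on cold side (adiabatic exchanger): Q = ṁ_c·Cp_c·(T_c,out − T_c,in)
ṁ_c = 750180 / [1.74 × (66.8 − 31.8)] = 12318 kg/min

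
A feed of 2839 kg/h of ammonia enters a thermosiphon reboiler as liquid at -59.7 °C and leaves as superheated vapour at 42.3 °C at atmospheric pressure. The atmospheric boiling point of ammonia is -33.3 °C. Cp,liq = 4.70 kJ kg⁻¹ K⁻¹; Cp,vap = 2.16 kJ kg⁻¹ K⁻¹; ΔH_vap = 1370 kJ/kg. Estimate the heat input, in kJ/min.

liquid -59.7→-33.3 °C: 124.08 kJ/kg
vaporisation at -33.3 °C: 1370 kJ/kg
vapour -33.3→42.3 °C: 163.3 kJ/kg
Δh = 124.08 + 1370 + 163.3 = 1657.4 kJ/kg
Q = ṁ·Δh = 2839 kg/h × 1657.4 kJ/kg = 4.7053e+06 kJ/h
|Q| = 1307 kW = 78422 kJ/min

Q = 78400 kJ/min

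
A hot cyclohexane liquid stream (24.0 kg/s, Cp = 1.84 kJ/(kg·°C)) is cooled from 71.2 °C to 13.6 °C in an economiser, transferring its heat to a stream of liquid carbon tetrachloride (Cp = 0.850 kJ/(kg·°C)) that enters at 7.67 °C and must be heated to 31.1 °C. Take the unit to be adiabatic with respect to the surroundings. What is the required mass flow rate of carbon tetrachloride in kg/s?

ṁ_c = 128 kg/s

Heat released by hot stream: Q = 24.0 × 1.84 × (71.2 − 13.6) = 2543.6 kJ/s
Energy balance on cold side (adiabatic exchanger): Q = ṁ_c·Cp_c·(T_c,out − T_c,in)
ṁ_c = 2543.6 / [0.850 × (31.1 − 7.67)] = 127.72 kg/s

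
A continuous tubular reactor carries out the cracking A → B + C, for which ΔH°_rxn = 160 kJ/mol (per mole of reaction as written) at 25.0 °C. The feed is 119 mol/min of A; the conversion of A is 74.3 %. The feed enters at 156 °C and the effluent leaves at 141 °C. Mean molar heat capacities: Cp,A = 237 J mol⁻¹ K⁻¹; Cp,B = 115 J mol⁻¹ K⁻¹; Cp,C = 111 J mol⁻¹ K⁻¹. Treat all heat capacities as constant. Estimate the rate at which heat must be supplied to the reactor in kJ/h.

Extent of reaction ξ = 0.743 × 119 = 88.417 mol/min
Reaction term: ξ·ΔH°_rxn = 88.417 × 160 = 14147 kJ/min
Sensible, feed 156→25 °C: -3694.6 kJ/min
Outlet flows (mol/min): A 30.583, B 88.417, C 88.417
Sensible, products 25→141 °C: 3158.7 kJ/min
Q = ΔH = 13611 kJ/min = 226.85 kW
Heat supplied = 816650 kJ/h

Q_in = 817000 kJ/h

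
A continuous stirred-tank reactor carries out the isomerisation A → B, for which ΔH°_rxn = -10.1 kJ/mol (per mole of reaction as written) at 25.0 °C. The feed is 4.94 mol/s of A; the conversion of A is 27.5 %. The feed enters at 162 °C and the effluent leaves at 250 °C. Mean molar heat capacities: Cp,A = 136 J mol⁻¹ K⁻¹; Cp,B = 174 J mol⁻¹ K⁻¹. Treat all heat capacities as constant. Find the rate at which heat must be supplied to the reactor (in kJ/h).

Extent of reaction ξ = 0.275 × 4.94 = 1.3585 mol/s
Reaction term: ξ·ΔH°_rxn = 1.3585 × -10.1 = -13.721 kJ/s
Sensible, feed 162→25 °C: -92.042 kJ/s
Outlet flows (mol/s): A 3.5815, B 1.3585
Sensible, products 25→250 °C: 162.78 kJ/s
Q = ΔH = 57.016 kJ/s = 57.016 kW
Heat supplied = 205260 kJ/h

Q_in = 205000 kJ/h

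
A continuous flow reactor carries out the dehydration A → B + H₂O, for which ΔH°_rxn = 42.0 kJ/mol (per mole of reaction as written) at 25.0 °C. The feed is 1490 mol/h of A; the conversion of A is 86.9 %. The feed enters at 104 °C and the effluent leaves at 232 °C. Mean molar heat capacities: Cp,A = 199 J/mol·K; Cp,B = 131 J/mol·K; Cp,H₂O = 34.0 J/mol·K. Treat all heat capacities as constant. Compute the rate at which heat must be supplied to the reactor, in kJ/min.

Extent of reaction ξ = 0.869 × 1490 = 1294.8 mol/h
Reaction term: ξ·ΔH°_rxn = 1294.8 × 42.0 = 54382 kJ/h
Sensible, feed 104→25 °C: -23424 kJ/h
Outlet flows (mol/h): A 195.19, B 1294.8, H₂O 1294.8
Sensible, products 25→232 °C: 52265 kJ/h
Q = ΔH = 83222 kJ/h = 23.117 kW
Heat supplied = 1387 kJ/min

Q_in = 1390 kJ/min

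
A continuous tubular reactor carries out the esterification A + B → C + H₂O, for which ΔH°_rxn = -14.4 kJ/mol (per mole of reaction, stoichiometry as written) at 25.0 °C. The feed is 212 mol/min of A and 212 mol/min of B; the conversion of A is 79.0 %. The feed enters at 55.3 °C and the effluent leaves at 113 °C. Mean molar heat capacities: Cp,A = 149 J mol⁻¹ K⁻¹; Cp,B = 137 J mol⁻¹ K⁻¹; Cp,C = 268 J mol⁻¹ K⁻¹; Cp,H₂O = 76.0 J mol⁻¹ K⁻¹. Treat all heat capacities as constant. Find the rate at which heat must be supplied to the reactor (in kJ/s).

Extent of reaction ξ = 0.790 × 212 = 167.48 mol/min
Reaction term: ξ·ΔH°_rxn = 167.48 × -14.4 = -2411.7 kJ/min
Sensible, feed 55.3→25 °C: -1837.1 kJ/min
Outlet flows (mol/min): A 44.52, B 44.52, C 167.48, H₂O 167.48
Sensible, products 25→113 °C: 6190.4 kJ/min
Q = ΔH = 1941.6 kJ/min = 32.36 kW
Heat supplied = 32.36 kJ/s

Q_in = 32.4 kJ/s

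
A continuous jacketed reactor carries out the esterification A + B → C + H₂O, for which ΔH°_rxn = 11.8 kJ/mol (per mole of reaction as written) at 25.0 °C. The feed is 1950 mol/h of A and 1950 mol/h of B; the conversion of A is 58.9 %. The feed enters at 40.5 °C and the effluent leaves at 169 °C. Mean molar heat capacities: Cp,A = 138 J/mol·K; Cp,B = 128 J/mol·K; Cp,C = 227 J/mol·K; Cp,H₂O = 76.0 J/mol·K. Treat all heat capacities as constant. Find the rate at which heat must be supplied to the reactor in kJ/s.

Q_in = 24.0 kJ/s

Extent of reaction ξ = 0.589 × 1950 = 1148.5 mol/h
Reaction term: ξ·ΔH°_rxn = 1148.5 × 11.8 = 13553 kJ/h
Sensible, feed 40.5→25 °C: -8039.9 kJ/h
Outlet flows (mol/h): A 801.45, B 801.45, C 1148.5, H₂O 1148.5
Sensible, products 25→169 °C: 80812 kJ/h
Q = ΔH = 86325 kJ/h = 23.979 kW
Heat supplied = 23.979 kJ/s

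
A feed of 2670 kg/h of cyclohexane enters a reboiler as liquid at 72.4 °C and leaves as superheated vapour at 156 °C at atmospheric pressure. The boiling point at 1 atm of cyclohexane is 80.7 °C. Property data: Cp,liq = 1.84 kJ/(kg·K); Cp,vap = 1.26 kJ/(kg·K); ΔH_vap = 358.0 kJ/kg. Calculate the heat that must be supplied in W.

liquid 72.4→80.7 °C: 15.272 kJ/kg
vaporisation at 80.7 °C: 358 kJ/kg
vapour 80.7→156 °C: 94.878 kJ/kg
Δh = 15.272 + 358 + 94.878 = 468.15 kJ/kg
Q = ṁ·Δh = 2670 kg/h × 468.15 kJ/kg = 1.25e+06 kJ/h
|Q| = 347.21 kW = 347210 W

Q = 347000 W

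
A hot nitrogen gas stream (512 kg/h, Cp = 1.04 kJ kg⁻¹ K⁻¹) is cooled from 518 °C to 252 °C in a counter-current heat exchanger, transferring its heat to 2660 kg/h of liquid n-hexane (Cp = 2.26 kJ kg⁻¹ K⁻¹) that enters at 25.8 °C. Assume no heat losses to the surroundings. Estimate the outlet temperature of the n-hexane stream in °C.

T_c,out = 49.4 °C

Heat released by hot stream: Q = 512 × 1.04 × (518 − 252) = 141640 kJ/h
Energy balance on cold side (adiabatic exchanger): Q = ṁ_c·Cp_c·(T_c,out − T_c,in)
T_c,out = 25.8 + 141640/(2660 × 2.26) = 49.361 °C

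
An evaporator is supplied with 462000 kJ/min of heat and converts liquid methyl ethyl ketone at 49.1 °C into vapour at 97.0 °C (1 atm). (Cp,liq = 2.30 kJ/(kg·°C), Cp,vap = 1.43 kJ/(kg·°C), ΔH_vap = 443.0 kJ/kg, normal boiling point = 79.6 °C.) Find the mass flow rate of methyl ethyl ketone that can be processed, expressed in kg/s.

Δh = 2.30×(79.6−49.1) + 443.0 + 1.43×(97.0−79.6) = 538.03 kJ/kg
Q = 462000 kJ/min = 7700 kJ/s = 7700 kJ/s
ṁ = Q/Δh = 7700 / 538.03 = 14.311 kg/s

ṁ = 14.3 kg/s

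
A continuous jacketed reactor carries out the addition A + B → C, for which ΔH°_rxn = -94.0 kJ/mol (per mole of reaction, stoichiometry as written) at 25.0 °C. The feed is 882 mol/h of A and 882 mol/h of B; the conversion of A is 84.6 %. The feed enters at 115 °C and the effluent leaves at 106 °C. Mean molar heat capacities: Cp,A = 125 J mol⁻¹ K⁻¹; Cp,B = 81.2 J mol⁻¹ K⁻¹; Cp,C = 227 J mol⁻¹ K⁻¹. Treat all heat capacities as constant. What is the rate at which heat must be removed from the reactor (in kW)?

Q_out = 19.6 kW

Extent of reaction ξ = 0.846 × 882 = 746.17 mol/h
Reaction term: ξ·ΔH°_rxn = 746.17 × -94.0 = -70140 kJ/h
Sensible, feed 115→25 °C: -16368 kJ/h
Outlet flows (mol/h): A 135.83, B 135.83, C 746.17
Sensible, products 25→106 °C: 15988 kJ/h
Q = ΔH = -70520 kJ/h = -19.589 kW
Heat removed = 19.589 kW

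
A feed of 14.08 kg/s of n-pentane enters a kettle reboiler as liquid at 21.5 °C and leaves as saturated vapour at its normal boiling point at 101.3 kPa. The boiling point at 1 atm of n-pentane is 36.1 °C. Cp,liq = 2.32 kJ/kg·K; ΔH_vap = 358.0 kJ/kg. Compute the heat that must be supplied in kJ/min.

Q = 331000 kJ/min

liquid 21.5→36.1 °C: 33.872 kJ/kg
vaporisation at 36.1 °C: 358 kJ/kg
Δh = 33.872 + 358 = 391.87 kJ/kg
Q = ṁ·Δh = 14.08 kg/s × 391.87 kJ/kg = 5517.6 kJ/s
|Q| = 5517.6 kW = 331050 kJ/min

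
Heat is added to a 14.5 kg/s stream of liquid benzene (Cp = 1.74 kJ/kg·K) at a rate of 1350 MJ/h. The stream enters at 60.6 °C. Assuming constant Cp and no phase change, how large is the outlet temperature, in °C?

T_out = 75.5 °C

Q = 1350 MJ/h = 375 kJ/s
ΔT = Q/(ṁ·Cp) = 375/(14.5×1.74) = 14.863 K
T_out = 60.6 + 14.863 = 75.463 °C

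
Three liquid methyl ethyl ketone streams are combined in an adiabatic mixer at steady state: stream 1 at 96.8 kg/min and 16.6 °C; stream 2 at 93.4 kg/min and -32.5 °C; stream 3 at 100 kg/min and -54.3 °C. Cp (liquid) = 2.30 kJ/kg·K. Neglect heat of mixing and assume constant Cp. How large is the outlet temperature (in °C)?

Energy balance with Q = 0: Σ ṁᵢCp,ᵢ(T_out − Tᵢ) = 0
T_out = Σ ṁᵢCp,ᵢTᵢ / Σ ṁᵢCp,ᵢ
      = -15775 / 667.46 = -23.634 °C

T_out = -23.6 °C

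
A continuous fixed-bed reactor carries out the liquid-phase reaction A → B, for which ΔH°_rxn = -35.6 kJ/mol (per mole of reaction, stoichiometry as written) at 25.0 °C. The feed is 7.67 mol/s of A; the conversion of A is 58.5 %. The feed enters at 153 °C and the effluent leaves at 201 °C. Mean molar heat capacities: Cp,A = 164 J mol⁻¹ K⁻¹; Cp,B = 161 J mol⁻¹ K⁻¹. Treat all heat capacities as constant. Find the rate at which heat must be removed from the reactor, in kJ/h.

Extent of reaction ξ = 0.585 × 7.67 = 4.4869 mol/s
Reaction term: ξ·ΔH°_rxn = 4.4869 × -35.6 = -159.74 kJ/s
Sensible, feed 153→25 °C: -161.01 kJ/s
Outlet flows (mol/s): A 3.1831, B 4.4869
Sensible, products 25→201 °C: 219.02 kJ/s
Q = ΔH = -101.73 kJ/s = -101.73 kW
Heat removed = 366210 kJ/h

Q_out = 366000 kJ/h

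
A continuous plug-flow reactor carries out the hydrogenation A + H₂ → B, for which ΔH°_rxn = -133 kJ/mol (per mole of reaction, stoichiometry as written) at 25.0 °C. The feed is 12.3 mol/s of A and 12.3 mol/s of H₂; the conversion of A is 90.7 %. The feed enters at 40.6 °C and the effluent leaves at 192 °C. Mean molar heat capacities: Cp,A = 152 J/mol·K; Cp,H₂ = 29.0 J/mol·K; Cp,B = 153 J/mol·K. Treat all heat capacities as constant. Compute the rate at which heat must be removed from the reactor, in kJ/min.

Extent of reaction ξ = 0.907 × 12.3 = 11.156 mol/s
Reaction term: ξ·ΔH°_rxn = 11.156 × -133 = -1483.8 kJ/s
Sensible, feed 40.6→25 °C: -34.73 kJ/s
Outlet flows (mol/s): A 1.1439, H₂ 1.1439, B 11.156
Sensible, products 25→192 °C: 319.63 kJ/s
Q = ΔH = -1198.9 kJ/s = -1198.9 kW
Heat removed = 71932 kJ/min

Q_out = 71900 kJ/min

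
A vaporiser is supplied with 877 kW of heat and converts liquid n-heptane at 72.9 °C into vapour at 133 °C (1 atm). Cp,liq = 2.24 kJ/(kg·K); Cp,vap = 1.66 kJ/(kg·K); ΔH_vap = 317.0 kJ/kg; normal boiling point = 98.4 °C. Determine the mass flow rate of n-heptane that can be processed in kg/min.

Δh = 2.24×(98.4−72.9) + 317.0 + 1.66×(133−98.4) = 431.56 kJ/kg
Q = 877 kW = 877 kJ/s = 52620 kJ/min
ṁ = Q/Δh = 52620 / 431.56 = 121.93 kg/min

ṁ = 122 kg/min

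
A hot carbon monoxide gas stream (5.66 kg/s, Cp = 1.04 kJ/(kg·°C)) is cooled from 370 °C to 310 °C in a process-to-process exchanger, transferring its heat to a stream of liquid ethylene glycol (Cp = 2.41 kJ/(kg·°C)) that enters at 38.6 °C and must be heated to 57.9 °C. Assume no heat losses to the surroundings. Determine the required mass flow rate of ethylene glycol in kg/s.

Heat released by hot stream: Q = 5.66 × 1.04 × (370 − 310) = 353.18 kJ/s
Energy balance on cold side (adiabatic exchanger): Q = ṁ_c·Cp_c·(T_c,out − T_c,in)
ṁ_c = 353.18 / [2.41 × (57.9 − 38.6)] = 7.5932 kg/s

ṁ_c = 7.59 kg/s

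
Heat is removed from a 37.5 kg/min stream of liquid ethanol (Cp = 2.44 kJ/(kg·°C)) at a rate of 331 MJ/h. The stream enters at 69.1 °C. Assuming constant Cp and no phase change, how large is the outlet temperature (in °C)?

T_out = 8.81 °C

Q = 331 MJ/h = 5516.7 kJ/min
ΔT = Q/(ṁ·Cp) = 5516.7/(37.5×2.44) = 60.291 K
T_out = 69.1 − 60.291 = 8.8086 °C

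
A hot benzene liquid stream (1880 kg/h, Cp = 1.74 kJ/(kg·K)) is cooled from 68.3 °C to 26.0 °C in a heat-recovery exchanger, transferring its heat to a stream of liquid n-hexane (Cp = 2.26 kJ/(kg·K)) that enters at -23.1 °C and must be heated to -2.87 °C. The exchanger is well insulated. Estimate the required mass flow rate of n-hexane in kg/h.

ṁ_c = 3030 kg/h

Heat released by hot stream: Q = 1880 × 1.74 × (68.3 − 26.0) = 138370 kJ/h
Energy balance on cold side (adiabatic exchanger): Q = ṁ_c·Cp_c·(T_c,out − T_c,in)
ṁ_c = 138370 / [2.26 × (-2.87 − -23.1)] = 3026.5 kg/h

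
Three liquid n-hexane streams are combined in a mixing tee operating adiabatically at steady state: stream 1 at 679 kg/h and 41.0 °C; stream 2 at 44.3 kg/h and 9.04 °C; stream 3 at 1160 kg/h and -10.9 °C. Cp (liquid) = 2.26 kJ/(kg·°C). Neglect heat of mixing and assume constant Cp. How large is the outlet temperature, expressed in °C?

T_out = 8.28 °C

Energy balance with Q = 0: Σ ṁᵢCp,ᵢ(T_out − Tᵢ) = 0
Σ ṁᵢCp,ᵢTᵢ = 679×2.26×41.0 + 44.3×2.26×9.04 + 1160×2.26×-10.9 = 35246
Σ ṁᵢCp,ᵢ = 679×2.26 + 44.3×2.26 + 1160×2.26 = 4256.3
T_out = 35246 / 4256.3 = 8.2809 °C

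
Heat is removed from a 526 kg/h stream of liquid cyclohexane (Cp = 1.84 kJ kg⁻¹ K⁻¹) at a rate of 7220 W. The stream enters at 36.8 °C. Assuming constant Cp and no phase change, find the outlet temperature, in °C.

T_out = 9.94 °C

Q = 7220 W = 25992 kJ/h
ΔT = Q/(ṁ·Cp) = 25992/(526×1.84) = 26.856 K
T_out = 36.8 − 26.856 = 9.9443 °C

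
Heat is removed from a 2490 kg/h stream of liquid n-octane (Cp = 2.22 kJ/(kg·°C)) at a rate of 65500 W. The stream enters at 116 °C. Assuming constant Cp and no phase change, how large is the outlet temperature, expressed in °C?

T_out = 73.3 °C

Q = 65500 W = 235800 kJ/h
ΔT = Q/(ṁ·Cp) = 235800/(2490×2.22) = 42.657 K
T_out = 116 − 42.657 = 73.343 °C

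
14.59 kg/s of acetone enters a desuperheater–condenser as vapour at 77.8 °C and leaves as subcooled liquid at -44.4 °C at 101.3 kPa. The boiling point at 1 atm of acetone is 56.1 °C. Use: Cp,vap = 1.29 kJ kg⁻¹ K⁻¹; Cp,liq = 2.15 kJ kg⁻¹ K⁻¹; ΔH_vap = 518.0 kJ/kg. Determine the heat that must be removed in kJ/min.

Q_c = 667000 kJ/min

vapour 77.8→56.1 °C: -27.993 kJ/kg
condensation at 56.1 °C: -518 kJ/kg
liquid 56.1→-44.4 °C: -216.07 kJ/kg
Δh = -27.993 + -518 + -216.07 = -762.07 kJ/kg
Q = ṁ·Δh = 14.59 kg/s × -762.07 kJ/kg = -11119 kJ/s
|Q| = 11119 kW = 667110 kJ/min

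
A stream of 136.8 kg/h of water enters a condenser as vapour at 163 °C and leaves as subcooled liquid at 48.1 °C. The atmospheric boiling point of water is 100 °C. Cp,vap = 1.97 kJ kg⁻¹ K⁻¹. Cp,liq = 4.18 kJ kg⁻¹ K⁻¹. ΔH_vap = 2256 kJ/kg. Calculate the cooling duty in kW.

vapour 163→100 °C: -124.11 kJ/kg
condensation at 100 °C: -2256 kJ/kg
liquid 100→48.1 °C: -216.94 kJ/kg
Δh = -124.11 + -2256 + -216.94 = -2597.1 kJ/kg
Q = ṁ·Δh = 136.8 kg/h × -2597.1 kJ/kg = -355280 kJ/h
|Q| = 98.688 kW

Q_c = 98.7 kW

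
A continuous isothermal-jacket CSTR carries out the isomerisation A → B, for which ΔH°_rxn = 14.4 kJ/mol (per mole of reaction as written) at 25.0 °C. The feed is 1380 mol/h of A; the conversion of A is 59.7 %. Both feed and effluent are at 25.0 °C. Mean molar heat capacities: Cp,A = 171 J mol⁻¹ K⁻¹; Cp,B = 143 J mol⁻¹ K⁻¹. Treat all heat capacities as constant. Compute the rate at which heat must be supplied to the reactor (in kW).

Extent of reaction ξ = 0.597 × 1380 = 823.86 mol/h
Reaction term: ξ·ΔH°_rxn = 823.86 × 14.4 = 11864 kJ/h
Q = ΔH = 11864 kJ/h = 3.2954 kW
Heat supplied = 3.2954 kW

Q_in = 3.30 kW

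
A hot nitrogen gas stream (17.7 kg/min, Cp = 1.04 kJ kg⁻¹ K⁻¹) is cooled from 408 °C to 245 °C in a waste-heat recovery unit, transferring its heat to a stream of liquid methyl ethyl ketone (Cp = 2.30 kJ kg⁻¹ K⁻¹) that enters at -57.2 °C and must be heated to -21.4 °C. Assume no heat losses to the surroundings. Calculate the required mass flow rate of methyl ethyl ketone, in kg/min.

Heat released by hot stream: Q = 17.7 × 1.04 × (408 − 245) = 3000.5 kJ/min
Energy balance on cold side (adiabatic exchanger): Q = ṁ_c·Cp_c·(T_c,out − T_c,in)
ṁ_c = 3000.5 / [2.30 × (-21.4 − -57.2)] = 36.44 kg/min

ṁ_c = 36.4 kg/min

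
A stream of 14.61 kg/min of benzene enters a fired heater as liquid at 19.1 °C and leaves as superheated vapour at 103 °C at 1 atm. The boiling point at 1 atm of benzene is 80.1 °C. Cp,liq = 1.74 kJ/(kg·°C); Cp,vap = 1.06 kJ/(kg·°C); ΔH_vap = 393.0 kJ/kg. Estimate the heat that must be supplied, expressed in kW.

liquid 19.1→80.1 °C: 106.14 kJ/kg
vaporisation at 80.1 °C: 393 kJ/kg
vapour 80.1→103 °C: 24.274 kJ/kg
Δh = 106.14 + 393 + 24.274 = 523.41 kJ/kg
Q = ṁ·Δh = 14.61 kg/min × 523.41 kJ/kg = 7647.1 kJ/min
|Q| = 127.45 kW

Q = 127 kW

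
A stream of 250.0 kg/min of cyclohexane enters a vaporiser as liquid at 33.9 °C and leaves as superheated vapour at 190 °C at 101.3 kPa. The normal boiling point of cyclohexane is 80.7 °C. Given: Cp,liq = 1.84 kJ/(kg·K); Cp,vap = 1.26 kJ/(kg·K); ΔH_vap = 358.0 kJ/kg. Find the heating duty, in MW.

liquid 33.9→80.7 °C: 86.112 kJ/kg
vaporisation at 80.7 °C: 358 kJ/kg
vapour 80.7→190 °C: 137.72 kJ/kg
Δh = 86.112 + 358 + 137.72 = 581.83 kJ/kg
Q = ṁ·Δh = 250.0 kg/min × 581.83 kJ/kg = 145460 kJ/min
|Q| = 2424.3 kW = 2.4243 MW

Q = 2.42 MW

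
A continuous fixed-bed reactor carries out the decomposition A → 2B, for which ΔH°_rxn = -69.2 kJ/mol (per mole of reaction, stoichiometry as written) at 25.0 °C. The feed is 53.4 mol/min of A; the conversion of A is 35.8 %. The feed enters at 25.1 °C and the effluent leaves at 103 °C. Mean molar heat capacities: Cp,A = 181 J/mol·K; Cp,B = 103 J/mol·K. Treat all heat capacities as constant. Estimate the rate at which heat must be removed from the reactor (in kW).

Q_out = 8.88 kW

Extent of reaction ξ = 0.358 × 53.4 = 19.117 mol/min
Reaction term: ξ·ΔH°_rxn = 19.117 × -69.2 = -1322.9 kJ/min
Sensible, feed 25.1→25 °C: -0.96654 kJ/min
Outlet flows (mol/min): A 34.283, B 38.234
Sensible, products 25→103 °C: 791.18 kJ/min
Q = ΔH = -532.7 kJ/min = -8.8783 kW
Heat removed = 8.8783 kW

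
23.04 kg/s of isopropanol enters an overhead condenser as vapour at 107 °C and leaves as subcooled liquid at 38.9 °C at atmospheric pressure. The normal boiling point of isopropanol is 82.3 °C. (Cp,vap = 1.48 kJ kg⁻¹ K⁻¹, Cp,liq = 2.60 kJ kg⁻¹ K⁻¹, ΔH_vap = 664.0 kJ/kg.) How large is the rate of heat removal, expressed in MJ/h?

vapour 107→82.3 °C: -36.556 kJ/kg
condensation at 82.3 °C: -664 kJ/kg
liquid 82.3→38.9 °C: -112.84 kJ/kg
Δh = -36.556 + -664 + -112.84 = -813.4 kJ/kg
Q = ṁ·Δh = 23.04 kg/s × -813.4 kJ/kg = -18741 kJ/s
|Q| = 18741 kW = 67466 MJ/h

Q_c = 67500 MJ/h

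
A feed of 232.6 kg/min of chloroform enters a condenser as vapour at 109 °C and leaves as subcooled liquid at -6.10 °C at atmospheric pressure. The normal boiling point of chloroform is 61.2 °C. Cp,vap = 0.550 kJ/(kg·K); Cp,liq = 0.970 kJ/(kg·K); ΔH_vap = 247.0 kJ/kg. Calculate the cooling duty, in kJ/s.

Q_c = 1310 kJ/s

vapour 109→61.2 °C: -26.29 kJ/kg
condensation at 61.2 °C: -247 kJ/kg
liquid 61.2→-6.10 °C: -65.281 kJ/kg
Δh = -26.29 + -247 + -65.281 = -338.57 kJ/kg
Q = ṁ·Δh = 232.6 kg/min × -338.57 kJ/kg = -78752 kJ/min
|Q| = 1312.5 kW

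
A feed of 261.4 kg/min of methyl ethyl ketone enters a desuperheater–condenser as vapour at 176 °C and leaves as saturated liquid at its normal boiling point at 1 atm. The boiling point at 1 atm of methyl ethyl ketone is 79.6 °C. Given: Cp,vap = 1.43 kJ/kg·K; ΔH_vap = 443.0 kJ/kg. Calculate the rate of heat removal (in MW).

Q_c = 2.53 MW

vapour 176→79.6 °C: -137.85 kJ/kg
condensation at 79.6 °C: -443 kJ/kg
Δh = -137.85 + -443 = -580.85 kJ/kg
Q = ṁ·Δh = 261.4 kg/min × -580.85 kJ/kg = -151830 kJ/min
|Q| = 2530.6 kW = 2.5306 MW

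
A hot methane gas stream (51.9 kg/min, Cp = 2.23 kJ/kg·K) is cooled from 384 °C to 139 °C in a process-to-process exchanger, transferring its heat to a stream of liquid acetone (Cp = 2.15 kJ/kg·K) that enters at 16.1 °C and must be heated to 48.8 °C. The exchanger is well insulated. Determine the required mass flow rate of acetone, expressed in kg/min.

ṁ_c = 403 kg/min

Heat released by hot stream: Q = 51.9 × 2.23 × (384 − 139) = 28356 kJ/min
Energy balance on cold side (adiabatic exchanger): Q = ṁ_c·Cp_c·(T_c,out − T_c,in)
ṁ_c = 28356 / [2.15 × (48.8 − 16.1)] = 403.32 kg/min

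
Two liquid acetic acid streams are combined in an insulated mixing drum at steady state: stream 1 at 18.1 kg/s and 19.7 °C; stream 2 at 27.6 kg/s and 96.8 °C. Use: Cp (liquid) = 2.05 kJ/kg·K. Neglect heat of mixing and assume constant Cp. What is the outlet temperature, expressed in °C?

No heat crosses the boundary, so H_out = H_in.
T_out = Σ ṁᵢCp,ᵢTᵢ / Σ ṁᵢCp,ᵢ
      = 6207.9 / 93.685 = 66.264 °C

T_out = 66.3 °C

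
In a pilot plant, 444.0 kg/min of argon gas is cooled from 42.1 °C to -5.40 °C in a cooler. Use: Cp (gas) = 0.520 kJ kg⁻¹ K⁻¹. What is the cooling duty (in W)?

Q_c = 183000 W

Q = ṁ·Cp·ΔT = 444.0 × 0.520 × (-5.40 − 42.1) = -10967 kJ/min
Converting: 10967 / 60 s = 182.78 kW
Cooling duty = 182780 W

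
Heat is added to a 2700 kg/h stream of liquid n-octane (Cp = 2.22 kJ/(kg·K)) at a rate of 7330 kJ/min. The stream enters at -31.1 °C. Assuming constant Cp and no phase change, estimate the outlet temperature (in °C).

T_out = 42.3 °C

Q = 7330 kJ/min = 439800 kJ/h
ΔT = Q/(ṁ·Cp) = 439800/(2700×2.22) = 73.373 K
T_out = -31.1 + 73.373 = 42.273 °C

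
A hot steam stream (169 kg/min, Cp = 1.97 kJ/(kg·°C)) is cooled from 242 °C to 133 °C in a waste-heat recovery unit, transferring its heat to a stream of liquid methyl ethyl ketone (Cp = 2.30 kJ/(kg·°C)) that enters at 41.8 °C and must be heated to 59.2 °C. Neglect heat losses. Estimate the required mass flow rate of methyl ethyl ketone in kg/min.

Heat released by hot stream: Q = 169 × 1.97 × (242 − 133) = 36289 kJ/min
Energy balance on cold side (adiabatic exchanger): Q = ṁ_c·Cp_c·(T_c,out − T_c,in)
ṁ_c = 36289 / [2.30 × (59.2 − 41.8)] = 906.78 kg/min

ṁ_c = 907 kg/min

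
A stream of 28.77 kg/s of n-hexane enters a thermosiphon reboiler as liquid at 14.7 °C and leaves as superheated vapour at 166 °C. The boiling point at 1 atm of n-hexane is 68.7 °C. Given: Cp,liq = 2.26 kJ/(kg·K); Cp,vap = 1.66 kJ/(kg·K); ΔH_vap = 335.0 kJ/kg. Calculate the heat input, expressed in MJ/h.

liquid 14.7→68.7 °C: 122.04 kJ/kg
vaporisation at 68.7 °C: 335 kJ/kg
vapour 68.7→166 °C: 161.52 kJ/kg
Δh = 122.04 + 335 + 161.52 = 618.56 kJ/kg
Q = ṁ·Δh = 28.77 kg/s × 618.56 kJ/kg = 17796 kJ/s
|Q| = 17796 kW = 64065 MJ/h

Q = 64100 MJ/h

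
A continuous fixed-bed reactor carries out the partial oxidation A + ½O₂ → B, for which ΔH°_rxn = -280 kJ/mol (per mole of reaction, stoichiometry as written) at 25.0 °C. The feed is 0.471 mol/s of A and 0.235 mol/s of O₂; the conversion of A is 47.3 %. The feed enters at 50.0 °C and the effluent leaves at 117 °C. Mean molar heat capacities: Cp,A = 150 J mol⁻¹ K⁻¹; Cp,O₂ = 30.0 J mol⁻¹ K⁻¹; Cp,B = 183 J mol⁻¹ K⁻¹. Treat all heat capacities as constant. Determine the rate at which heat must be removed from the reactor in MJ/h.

Q_out = 204 MJ/h

Extent of reaction ξ = 0.473 × 0.471 = 0.22278 mol/s
Reaction term: ξ·ΔH°_rxn = 0.22278 × -280 = -62.379 kJ/s
Sensible, feed 50.0→25 °C: -1.9425 kJ/s
Outlet flows (mol/s): A 0.24822, O₂ 0.12361, B 0.22278
Sensible, products 25→117 °C: 7.5173 kJ/s
Q = ΔH = -56.804 kJ/s = -56.804 kW
Heat removed = 204.5 MJ/h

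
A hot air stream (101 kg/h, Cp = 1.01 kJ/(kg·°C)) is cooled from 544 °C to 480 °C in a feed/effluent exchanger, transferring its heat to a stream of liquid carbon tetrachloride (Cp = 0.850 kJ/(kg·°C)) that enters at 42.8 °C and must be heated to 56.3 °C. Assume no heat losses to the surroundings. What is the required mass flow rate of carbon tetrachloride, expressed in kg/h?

ṁ_c = 569 kg/h

Heat released by hot stream: Q = 101 × 1.01 × (544 − 480) = 6528.6 kJ/h
Energy balance on cold side (adiabatic exchanger): Q = ṁ_c·Cp_c·(T_c,out − T_c,in)
ṁ_c = 6528.6 / [0.850 × (56.3 − 42.8)] = 568.94 kg/h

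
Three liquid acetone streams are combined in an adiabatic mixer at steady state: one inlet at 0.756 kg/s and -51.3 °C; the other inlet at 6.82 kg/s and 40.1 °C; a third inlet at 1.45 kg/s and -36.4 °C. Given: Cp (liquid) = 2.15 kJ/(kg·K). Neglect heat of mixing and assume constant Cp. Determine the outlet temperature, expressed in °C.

No heat crosses the boundary, so H_out = H_in.
Σ ṁᵢCp,ᵢTᵢ = 0.756×2.15×-51.3 + 6.82×2.15×40.1 + 1.45×2.15×-36.4 = 391.13
Σ ṁᵢCp,ᵢ = 0.756×2.15 + 6.82×2.15 + 1.45×2.15 = 19.406
T_out = 391.13 / 19.406 = 20.155 °C

T_out = 20.2 °C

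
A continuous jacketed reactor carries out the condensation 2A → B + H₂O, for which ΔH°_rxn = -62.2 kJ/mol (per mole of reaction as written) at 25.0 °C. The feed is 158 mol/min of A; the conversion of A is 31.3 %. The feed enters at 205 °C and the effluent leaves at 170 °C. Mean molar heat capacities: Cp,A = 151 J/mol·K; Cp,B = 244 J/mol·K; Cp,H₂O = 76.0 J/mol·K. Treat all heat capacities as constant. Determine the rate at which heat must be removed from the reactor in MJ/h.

Extent of reaction ξ = 0.313 × 158 / 2 = 24.727 mol/min
Reaction term: ξ·ΔH°_rxn = 24.727 × -62.2 = -1538 kJ/min
Sensible, feed 205→25 °C: -4294.4 kJ/min
Outlet flows (mol/min): A 108.55, B 24.727, H₂O 24.727
Sensible, products 25→170 °C: 3523.9 kJ/min
Q = ΔH = -2308.5 kJ/min = -38.475 kW
Heat removed = 138.51 MJ/h

Q_out = 139 MJ/h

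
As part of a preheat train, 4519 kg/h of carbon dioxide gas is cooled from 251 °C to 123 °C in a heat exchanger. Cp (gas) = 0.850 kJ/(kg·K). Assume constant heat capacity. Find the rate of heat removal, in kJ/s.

Q_c = 137 kJ/s

Q = ṁ·Cp·ΔT = 4519 × 0.850 × (123 − 251) = -491670 kJ/h
Converting: 491670 / 3600 s = 136.57 kW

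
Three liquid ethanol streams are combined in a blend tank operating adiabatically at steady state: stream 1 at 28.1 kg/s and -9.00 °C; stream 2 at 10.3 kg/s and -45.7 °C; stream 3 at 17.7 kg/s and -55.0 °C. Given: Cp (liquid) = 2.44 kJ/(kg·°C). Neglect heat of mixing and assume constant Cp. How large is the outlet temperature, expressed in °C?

T_out = -30.3 °C

No heat crosses the boundary, so H_out = H_in.
Σ ṁᵢCp,ᵢTᵢ = 28.1×2.44×-9.00 + 10.3×2.44×-45.7 + 17.7×2.44×-55.0 = -4140.9
Σ ṁᵢCp,ᵢ = 28.1×2.44 + 10.3×2.44 + 17.7×2.44 = 136.88
T_out = -4140.9 / 136.88 = -30.252 °C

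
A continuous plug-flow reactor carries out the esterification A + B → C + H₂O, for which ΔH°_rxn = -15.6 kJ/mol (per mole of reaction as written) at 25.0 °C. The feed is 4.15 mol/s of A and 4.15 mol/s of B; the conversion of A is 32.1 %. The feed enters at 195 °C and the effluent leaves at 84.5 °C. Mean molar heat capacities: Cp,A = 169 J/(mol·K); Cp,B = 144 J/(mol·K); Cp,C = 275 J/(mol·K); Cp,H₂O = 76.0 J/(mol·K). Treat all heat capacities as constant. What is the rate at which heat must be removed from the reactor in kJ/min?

Extent of reaction ξ = 0.321 × 4.15 = 1.3322 mol/s
Reaction term: ξ·ΔH°_rxn = 1.3322 × -15.6 = -20.782 kJ/s
Sensible, feed 195→25 °C: -220.82 kJ/s
Outlet flows (mol/s): A 2.8178, B 2.8178, C 1.3322, H₂O 1.3322
Sensible, products 25→84.5 °C: 80.3 kJ/s
Q = ΔH = -161.3 kJ/s = -161.3 kW
Heat removed = 9678.2 kJ/min

Q_out = 9680 kJ/min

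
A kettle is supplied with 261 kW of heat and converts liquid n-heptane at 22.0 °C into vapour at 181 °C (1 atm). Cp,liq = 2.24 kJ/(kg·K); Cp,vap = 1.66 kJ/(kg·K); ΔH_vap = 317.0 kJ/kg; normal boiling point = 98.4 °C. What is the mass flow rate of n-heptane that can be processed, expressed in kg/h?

Δh = 2.24×(98.4−22.0) + 317.0 + 1.66×(181−98.4) = 625.25 kJ/kg
Q = 261 kW = 261 kJ/s = 939600 kJ/h
ṁ = Q/Δh = 939600 / 625.25 = 1502.8 kg/h

ṁ = 1500 kg/h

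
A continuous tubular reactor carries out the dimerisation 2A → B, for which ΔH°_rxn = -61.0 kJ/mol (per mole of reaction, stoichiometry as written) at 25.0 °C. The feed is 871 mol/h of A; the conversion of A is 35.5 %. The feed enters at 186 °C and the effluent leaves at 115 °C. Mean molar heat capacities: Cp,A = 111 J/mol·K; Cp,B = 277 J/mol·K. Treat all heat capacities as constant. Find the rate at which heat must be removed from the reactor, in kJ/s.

Q_out = 4.31 kJ/s

Extent of reaction ξ = 0.355 × 871 / 2 = 154.6 mol/h
Reaction term: ξ·ΔH°_rxn = 154.6 × -61.0 = -9430.8 kJ/h
Sensible, feed 186→25 °C: -15566 kJ/h
Outlet flows (mol/h): A 561.8, B 154.6
Sensible, products 25→115 °C: 9466.6 kJ/h
Q = ΔH = -15530 kJ/h = -4.3138 kW
Heat removed = 4.3138 kJ/s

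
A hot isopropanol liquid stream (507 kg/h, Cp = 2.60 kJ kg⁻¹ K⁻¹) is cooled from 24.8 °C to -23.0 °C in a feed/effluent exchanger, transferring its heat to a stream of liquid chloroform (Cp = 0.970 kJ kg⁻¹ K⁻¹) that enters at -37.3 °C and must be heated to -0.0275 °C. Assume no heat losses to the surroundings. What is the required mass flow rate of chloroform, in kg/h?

Heat released by hot stream: Q = 507 × 2.60 × (24.8 − -23.0) = 63010 kJ/h
Energy balance on cold side (adiabatic exchanger): Q = ṁ_c·Cp_c·(T_c,out − T_c,in)
ṁ_c = 63010 / [0.970 × (-0.0275 − -37.3)] = 1742.8 kg/h

ṁ_c = 1740 kg/h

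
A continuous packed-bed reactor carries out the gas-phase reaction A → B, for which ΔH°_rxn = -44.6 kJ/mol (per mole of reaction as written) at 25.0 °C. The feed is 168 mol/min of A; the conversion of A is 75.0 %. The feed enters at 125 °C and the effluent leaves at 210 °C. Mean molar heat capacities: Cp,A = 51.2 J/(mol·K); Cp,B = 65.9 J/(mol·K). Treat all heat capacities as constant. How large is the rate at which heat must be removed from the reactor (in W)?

Extent of reaction ξ = 0.750 × 168 = 126 mol/min
Reaction term: ξ·ΔH°_rxn = 126 × -44.6 = -5619.6 kJ/min
Sensible, feed 125→25 °C: -860.16 kJ/min
Outlet flows (mol/min): A 42, B 126
Sensible, products 25→210 °C: 1934 kJ/min
Q = ΔH = -4545.8 kJ/min = -75.763 kW
Heat removed = 75763 W

Q_out = 75800 W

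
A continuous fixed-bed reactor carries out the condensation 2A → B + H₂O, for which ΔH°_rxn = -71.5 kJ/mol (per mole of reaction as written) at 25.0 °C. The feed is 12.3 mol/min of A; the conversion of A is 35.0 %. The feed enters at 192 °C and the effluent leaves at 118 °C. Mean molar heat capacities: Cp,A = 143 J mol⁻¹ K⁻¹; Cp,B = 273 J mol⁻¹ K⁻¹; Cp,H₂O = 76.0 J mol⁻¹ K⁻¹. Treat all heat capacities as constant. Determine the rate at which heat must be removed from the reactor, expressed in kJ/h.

Extent of reaction ξ = 0.350 × 12.3 / 2 = 2.1525 mol/min
Reaction term: ξ·ΔH°_rxn = 2.1525 × -71.5 = -153.9 kJ/min
Sensible, feed 192→25 °C: -293.74 kJ/min
Outlet flows (mol/min): A 7.995, B 2.1525, H₂O 2.1525
Sensible, products 25→118 °C: 176.19 kJ/min
Q = ΔH = -271.45 kJ/min = -4.5242 kW
Heat removed = 16287 kJ/h

Q_out = 16300 kJ/h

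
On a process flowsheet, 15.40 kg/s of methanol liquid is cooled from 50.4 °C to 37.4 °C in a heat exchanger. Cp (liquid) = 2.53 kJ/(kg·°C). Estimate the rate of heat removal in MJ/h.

Q = ṁ·Cp·ΔT = 15.40 × 2.53 × (37.4 − 50.4) = -506.51 kJ/s
Cooling duty = 1823.4 MJ/h

Q_c = 1820 MJ/h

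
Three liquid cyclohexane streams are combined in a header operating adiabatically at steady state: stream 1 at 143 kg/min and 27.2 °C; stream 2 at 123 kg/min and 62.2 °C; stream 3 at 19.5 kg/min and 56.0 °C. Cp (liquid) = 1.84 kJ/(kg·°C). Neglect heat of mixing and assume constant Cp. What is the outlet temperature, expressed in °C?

Adiabatic, steady state ⇒ Σ ṁᵢCp,ᵢ(T_out − Tᵢ) = 0
Σ ṁᵢCp,ᵢTᵢ = 143×1.84×27.2 + 123×1.84×62.2 + 19.5×1.84×56.0 = 23243
Σ ṁᵢCp,ᵢ = 143×1.84 + 123×1.84 + 19.5×1.84 = 525.32
T_out = 23243 / 525.32 = 44.246 °C

T_out = 44.2 °C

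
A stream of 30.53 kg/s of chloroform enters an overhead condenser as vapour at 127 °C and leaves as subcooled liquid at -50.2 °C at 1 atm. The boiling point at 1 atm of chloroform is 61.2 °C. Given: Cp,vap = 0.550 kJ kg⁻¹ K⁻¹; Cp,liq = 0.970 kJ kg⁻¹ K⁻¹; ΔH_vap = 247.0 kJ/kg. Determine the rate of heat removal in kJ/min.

Q_c = 717000 kJ/min

vapour 127→61.2 °C: -36.19 kJ/kg
condensation at 61.2 °C: -247 kJ/kg
liquid 61.2→-50.2 °C: -108.06 kJ/kg
Δh = -36.19 + -247 + -108.06 = -391.25 kJ/kg
Q = ṁ·Δh = 30.53 kg/s × -391.25 kJ/kg = -11945 kJ/s
|Q| = 11945 kW = 716690 kJ/min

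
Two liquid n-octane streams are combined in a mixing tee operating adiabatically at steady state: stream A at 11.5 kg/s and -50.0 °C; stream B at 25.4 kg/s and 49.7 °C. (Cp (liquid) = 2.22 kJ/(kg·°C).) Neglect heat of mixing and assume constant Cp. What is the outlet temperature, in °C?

T_out = 18.6 °C

No heat crosses the boundary, so H_out = H_in.
T_out = Σ ṁᵢCp,ᵢTᵢ / Σ ṁᵢCp,ᵢ
      = 1526 / 81.918 = 18.628 °C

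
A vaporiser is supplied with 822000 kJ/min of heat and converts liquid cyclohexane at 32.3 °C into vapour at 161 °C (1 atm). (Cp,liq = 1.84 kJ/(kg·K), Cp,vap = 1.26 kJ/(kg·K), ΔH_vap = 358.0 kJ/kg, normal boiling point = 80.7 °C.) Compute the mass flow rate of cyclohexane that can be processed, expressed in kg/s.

ṁ = 25.0 kg/s

Δh = 1.84×(80.7−32.3) + 358.0 + 1.26×(161−80.7) = 548.23 kJ/kg
Q = 822000 kJ/min = 13700 kJ/s = 13700 kJ/s
ṁ = Q/Δh = 13700 / 548.23 = 24.989 kg/s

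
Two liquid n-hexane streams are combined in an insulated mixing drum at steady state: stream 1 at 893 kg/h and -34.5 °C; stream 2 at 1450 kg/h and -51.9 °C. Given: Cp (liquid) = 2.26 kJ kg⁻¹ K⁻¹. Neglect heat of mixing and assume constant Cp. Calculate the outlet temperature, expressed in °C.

No heat crosses the boundary, so H_out = H_in.
T_out = Σ ṁᵢCp,ᵢTᵢ / Σ ṁᵢCp,ᵢ
      = -239700 / 5295.2 = -45.268 °C

T_out = -45.3 °C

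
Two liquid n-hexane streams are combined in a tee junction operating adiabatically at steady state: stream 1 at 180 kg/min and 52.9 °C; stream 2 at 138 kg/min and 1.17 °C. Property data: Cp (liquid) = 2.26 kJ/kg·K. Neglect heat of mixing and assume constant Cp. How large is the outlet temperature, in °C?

No heat crosses the boundary, so H_out = H_in.
T_out = Σ ṁᵢCp,ᵢTᵢ / Σ ṁᵢCp,ᵢ
      = 21885 / 718.68 = 30.451 °C

T_out = 30.5 °C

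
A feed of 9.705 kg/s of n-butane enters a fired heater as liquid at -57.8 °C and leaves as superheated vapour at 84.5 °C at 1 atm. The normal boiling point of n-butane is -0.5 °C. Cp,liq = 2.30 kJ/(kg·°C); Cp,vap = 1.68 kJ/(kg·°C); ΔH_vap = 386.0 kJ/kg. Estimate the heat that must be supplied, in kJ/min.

Q = 385000 kJ/min

liquid -57.8→-0.5 °C: 131.79 kJ/kg
vaporisation at -0.5 °C: 386 kJ/kg
vapour -0.5→84.5 °C: 142.8 kJ/kg
Δh = 131.79 + 386 + 142.8 = 660.59 kJ/kg
Q = ṁ·Δh = 9.705 kg/s × 660.59 kJ/kg = 6411 kJ/s
|Q| = 6411 kW = 384660 kJ/min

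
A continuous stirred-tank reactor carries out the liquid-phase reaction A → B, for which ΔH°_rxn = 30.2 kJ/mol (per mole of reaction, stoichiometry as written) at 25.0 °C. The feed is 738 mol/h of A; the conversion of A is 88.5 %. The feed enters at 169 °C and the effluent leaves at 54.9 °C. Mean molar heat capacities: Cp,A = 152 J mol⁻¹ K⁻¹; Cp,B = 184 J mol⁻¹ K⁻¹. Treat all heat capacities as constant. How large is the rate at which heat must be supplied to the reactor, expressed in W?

Extent of reaction ξ = 0.885 × 738 = 653.13 mol/h
Reaction term: ξ·ΔH°_rxn = 653.13 × 30.2 = 19725 kJ/h
Sensible, feed 169→25 °C: -16153 kJ/h
Outlet flows (mol/h): A 84.87, B 653.13
Sensible, products 25→54.9 °C: 3979 kJ/h
Q = ΔH = 7550.2 kJ/h = 2.0973 kW
Heat supplied = 2097.3 W

Q_in = 2100 W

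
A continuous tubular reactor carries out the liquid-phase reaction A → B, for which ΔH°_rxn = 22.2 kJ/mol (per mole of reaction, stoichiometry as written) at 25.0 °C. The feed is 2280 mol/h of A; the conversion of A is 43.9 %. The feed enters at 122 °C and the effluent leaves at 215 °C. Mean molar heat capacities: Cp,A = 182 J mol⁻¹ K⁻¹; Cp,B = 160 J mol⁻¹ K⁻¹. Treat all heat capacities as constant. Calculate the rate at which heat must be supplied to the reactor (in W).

Extent of reaction ξ = 0.439 × 2280 = 1000.9 mol/h
Reaction term: ξ·ΔH°_rxn = 1000.9 × 22.2 = 22220 kJ/h
Sensible, feed 122→25 °C: -40251 kJ/h
Outlet flows (mol/h): A 1279.1, B 1000.9
Sensible, products 25→215 °C: 74659 kJ/h
Q = ΔH = 56628 kJ/h = 15.73 kW
Heat supplied = 15730 W

Q_in = 15700 W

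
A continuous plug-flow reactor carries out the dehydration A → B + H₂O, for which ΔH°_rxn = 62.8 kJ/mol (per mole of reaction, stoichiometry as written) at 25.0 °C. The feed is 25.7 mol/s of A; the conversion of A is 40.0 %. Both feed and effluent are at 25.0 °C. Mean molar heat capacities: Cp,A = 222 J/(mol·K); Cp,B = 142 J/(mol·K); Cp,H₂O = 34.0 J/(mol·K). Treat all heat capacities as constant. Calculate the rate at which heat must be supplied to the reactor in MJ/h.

Q_in = 2320 MJ/h

Extent of reaction ξ = 0.400 × 25.7 = 10.28 mol/s
Reaction term: ξ·ΔH°_rxn = 10.28 × 62.8 = 645.58 kJ/s
Q = ΔH = 645.58 kJ/s = 645.58 kW
Heat supplied = 2324.1 MJ/h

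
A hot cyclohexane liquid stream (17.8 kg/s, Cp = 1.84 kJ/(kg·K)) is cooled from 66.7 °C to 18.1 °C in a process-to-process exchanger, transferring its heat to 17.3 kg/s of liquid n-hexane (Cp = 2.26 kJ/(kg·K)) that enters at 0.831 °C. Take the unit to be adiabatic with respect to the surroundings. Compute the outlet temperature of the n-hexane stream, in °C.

Heat released by hot stream: Q = 17.8 × 1.84 × (66.7 − 18.1) = 1591.7 kJ/s
Energy balance on cold side (adiabatic exchanger): Q = ṁ_c·Cp_c·(T_c,out − T_c,in)
T_c,out = 0.831 + 1591.7/(17.3 × 2.26) = 41.543 °C

T_c,out = 41.5 °C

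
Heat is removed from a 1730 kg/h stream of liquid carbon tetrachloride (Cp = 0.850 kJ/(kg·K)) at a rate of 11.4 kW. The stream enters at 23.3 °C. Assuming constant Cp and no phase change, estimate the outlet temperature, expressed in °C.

Q = 11.4 kW = 41040 kJ/h
ΔT = Q/(ṁ·Cp) = 41040/(1730×0.850) = 27.909 K
T_out = 23.3 − 27.909 = -4.6089 °C

T_out = -4.61 °C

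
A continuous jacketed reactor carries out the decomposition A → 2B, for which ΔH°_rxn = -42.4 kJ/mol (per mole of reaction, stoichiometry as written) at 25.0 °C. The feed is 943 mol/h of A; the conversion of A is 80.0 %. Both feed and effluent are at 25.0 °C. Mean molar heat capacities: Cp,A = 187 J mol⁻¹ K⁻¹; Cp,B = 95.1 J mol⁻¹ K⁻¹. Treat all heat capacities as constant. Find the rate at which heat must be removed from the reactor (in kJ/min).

Q_out = 533 kJ/min

Extent of reaction ξ = 0.800 × 943 = 754.4 mol/h
Reaction term: ξ·ΔH°_rxn = 754.4 × -42.4 = -31987 kJ/h
Q = ΔH = -31987 kJ/h = -8.8852 kW
Heat removed = 533.11 kJ/min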